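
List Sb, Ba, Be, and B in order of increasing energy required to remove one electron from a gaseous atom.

First ionization energy rises across a period (greater Z_eff holds electrons more tightly) and falls down a group (valence electrons are farther from the nucleus).
Neither a single period nor a single group — weigh both effects.
B > Ba: relative to Ba, both the across-period and down-group shifts push B's first ionization energy up.
Sb > B: the two effects oppose for this pair; the across-period effect wins (831 vs 801 kJ/mol).
Be > Sb: the two effects oppose for this pair; the down-group effect wins (900 vs 831 kJ/mol).
Note the exception: Be has a higher first ionization energy than B, contrary to the simple trend — removing B's lone 2p electron is easier than breaking Be's filled 2s².
For reference (kJ/mol): Be 900, B 801, Sb 831, Ba 503.
So from lowest to highest: Ba < B < Sb < Be.

Ba < B < Sb < Be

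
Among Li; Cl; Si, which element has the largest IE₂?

Li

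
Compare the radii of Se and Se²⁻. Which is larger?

Se²⁻

Forming Se²⁻ adds 2 electrons to Se. More electron–electron repulsion in the same shell, with unchanged nuclear charge, lets the cloud expand.
An anion is larger than its parent atom: Se²⁻ > Se.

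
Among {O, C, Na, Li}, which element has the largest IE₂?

After 1 electron has been removed, what remains? O⁺ still has 5 valence electrons; C⁺ still has 3 valence electrons; Na⁺ is the bare [Ne] core; Li⁺ is the bare [He] core.
Core electrons are held far more tightly than valence electrons, so Na and Li top the IE_2 order.
Valence configurations: O⁺ [He]2s²2p³, C⁺ [He]2s²2p¹.
The numbers (kJ/mol): O 3388, C 2353, Na 4562, Li 7298.
Hence IE_2: C < O < Na < Li.

Li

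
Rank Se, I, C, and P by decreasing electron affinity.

I > Se > C > P

C is in period 2, group 14; P is in period 3, group 15; Se is in period 4, group 16; I is in period 5, group 17.
Adding an electron releases more energy for atoms nearer the top right (short of the noble gases).
These sit on a diagonal, where the across-period and down-group effects partly cancel.
C > P: the two effects oppose for this pair; the down-group effect wins (122 vs 72 kJ/mol).
Se > C: period and group pull opposite ways; the across-period shift dominates (195 vs 122 kJ/mol).
I > Se: the two effects oppose for this pair; the across-period effect wins (295 vs 195 kJ/mol).
For reference (kJ/mol): C 122, P 72, Se 195, I 295.
So from highest to lowest: I > Se > C > P.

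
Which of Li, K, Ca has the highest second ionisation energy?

Li

IE_2 is the cost of taking one more electron from the +1 cation: Li⁺ is the bare [He] core; K⁺ is the bare [Ar] core; Ca⁺ still has 1 valence electron.
Core electrons are held far more tightly than valence electrons, so K and Li top the IE_2 order.
Tabulated IE_2 (kJ/mol): Li 7298, K 3052, Ca 1145.
Putting it together, IE_2: Ca < K < Li.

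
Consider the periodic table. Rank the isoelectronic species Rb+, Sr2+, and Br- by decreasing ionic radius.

All of these have 36 electrons, so size is governed by nuclear charge alone: the more protons, the stronger the pull on the same electron cloud, and the smaller the ion.
Nuclear charges: Sr2+ (Z=38), Rb+ (Z=37), Br- (Z=35).
Largest to smallest: Br- > Rb+ > Sr2+.

Br-, Rb+, Sr2+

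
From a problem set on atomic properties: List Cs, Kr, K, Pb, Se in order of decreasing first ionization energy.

Kr, Se, Pb, K, Cs

K is in period 4, group 1; Se is in period 4, group 16; Kr is in period 4, group 18; Cs is in period 6, group 1; Pb is in period 6, group 14.
Across a period the outer electron is held more tightly (higher IE₁); down a group it sits in a higher shell, more shielded, and comes off more easily.
Here both period and group differ, so the two effects have to be weighed against each other.
K > Cs: K sits above Cs in group 1, so the down-group effect alone puts K higher.
Pb > K: period and group pull opposite ways; the across-period shift dominates (716 vs 419 kJ/mol).
Se > Pb: relative to Pb, both the across-period and down-group shifts push Se's first ionization energy up.
Kr > Se: both are in period 4; the period trend gives Kr the larger value.
Approximate values (kJ/mol): K 419, Se 941, Kr 1351, Cs 376, Pb 716.
So from highest to lowest: Kr > Se > Pb > K > Cs.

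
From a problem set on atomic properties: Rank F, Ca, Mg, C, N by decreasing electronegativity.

F > N > C > Mg > Ca

EN rises left→right (higher Z_eff, smaller atoms) and falls top→bottom (larger, more shielded atoms).
Neither a single period nor a single group — weigh both effects.
Mg > Ca: Mg sits above Ca in group 2, so the down-group effect alone puts Mg higher.
C > Mg: relative to Mg, both the across-period and down-group shifts push C's electronegativity up.
N > C: both are in period 2; the period trend gives N the larger value.
F > N: F lies to the right of N in period 2, so the across-period effect alone puts F higher.
Tabulated electronegativity (Pauling): C 2.55, N 3.04, F 3.98, Mg 1.31, Ca 1.00.
So from highest to lowest: F > N > C > Mg > Ca.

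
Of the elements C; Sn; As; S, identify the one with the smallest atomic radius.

C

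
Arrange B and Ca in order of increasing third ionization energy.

B, Ca

IE_3 is the cost of taking one more electron from the +2 cation: B²⁺ still has 1 valence electron; Ca²⁺ is the bare [Ar] core.
Core electrons are held far more tightly than valence electrons, so Ca tops the IE_3 order.
Tabulated IE_3 (kJ/mol): B 3660, Ca 4912.
Hence IE_3: B < Ca.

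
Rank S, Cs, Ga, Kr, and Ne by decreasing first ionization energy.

Ne is in period 2, group 18; S is in period 3, group 16; Ga is in period 4, group 13; Kr is in period 4, group 18; Cs is in period 6, group 1.
Removing the outermost electron gets harder across a period and easier down a group.
Here both period and group differ, so the two effects have to be weighed against each other.
Ga > Cs: both effects reinforce here, so Ga is clearly the higher of the two.
S > Ga: both effects reinforce here, so S is clearly the higher of the two.
Kr > S: the two effects oppose for this pair; the across-period effect wins (1351 vs 1000 kJ/mol).
Ne > Kr: they share group 18; the group trend gives Ne the larger value.
Tabulated first ionization energy (kJ/mol): Ne 2081, S 1000, Ga 579, Kr 1351, Cs 376.
So from highest to lowest: Ne > Kr > S > Ga > Cs.

Ne > Kr > S > Ga > Cs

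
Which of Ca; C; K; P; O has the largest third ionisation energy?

O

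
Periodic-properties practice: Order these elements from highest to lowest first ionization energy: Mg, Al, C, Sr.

C > Mg > Al > Sr

C is in period 2, group 14; Mg is in period 3, group 2; Al is in period 3, group 13; Sr is in period 5, group 2.
IE₁ increases left→right with effective nuclear charge and decreases top→bottom as the valence shell moves farther out.
These span different periods and groups, so the two trends combine.
Al > Sr: both effects reinforce here, so Al is clearly the higher of the two.
Mg > Al: this pair runs against the simple trend — see the exception note.
C > Mg: relative to Mg, both the across-period and down-group shifts push C's first ionization energy up.
Note the exception: Mg has a higher first ionization energy than Al, contrary to the simple trend — Al's single 3p electron is easier to remove than one from Mg's filled 3s².
For reference (kJ/mol): C 1086, Mg 738, Al 578, Sr 550.
So from highest to lowest: C > Mg > Al > Sr.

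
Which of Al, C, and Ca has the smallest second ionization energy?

Ca

Consider each +1 ion: Al⁺ still has 2 valence electrons; C⁺ still has 3 valence electrons; Ca⁺ still has 1 valence electron.
All are still removing valence electrons, so compare the +1 ions as you would atoms: IE_2 generally rises across a period (higher Z_eff) and falls down a group (larger shell), subject to the usual subshell exceptions.
Valence configurations: Al⁺ [Ne]3s², C⁺ [He]2s²2p¹, Ca⁺ [Ar]4s¹.
The numbers (kJ/mol): Al 1817, C 2353, Ca 1145.
Overall IE_2 order: Ca < Al < C.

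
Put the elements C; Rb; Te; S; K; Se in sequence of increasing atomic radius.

C is in period 2, group 14; S is in period 3, group 16; K is in period 4, group 1; Se is in period 4, group 16; Rb is in period 5, group 1; Te is in period 5, group 16.
Across a period the added protons contract the valence shell; down a group each new principal shell makes the atom larger.
Neither a single period nor a single group — weigh both effects.
S > C: period and group pull opposite ways; the down-group shift dominates (103 vs 75 pm).
Se > S: Se sits below S in group 16, so the down-group effect alone puts Se larger.
Te > Se: they share group 16; the group trend gives Te the larger value.
K > Te: period and group pull opposite ways; the across-period shift dominates (196 vs 136 pm).
Rb > K: Rb sits below K in group 1, so the down-group effect alone puts Rb larger.
Approximate values (pm): C 75, S 103, K 196, Se 116, Rb 210, Te 136.
So from smallest to largest: C < S < Se < Te < K < Rb.

C < S < Se < Te < K < Rb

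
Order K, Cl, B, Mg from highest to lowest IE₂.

K > B > Cl > Mg

The second ionization energy removes an electron from the +1 ion. For each element: K⁺ is the bare [Ar] core; Cl⁺ still has 6 valence electrons; B⁺ still has 2 valence electrons; Mg⁺ still has 1 valence electron.
Pulling an electron out of a noble-gas core costs far more than removing a remaining valence electron, so K sits at the high end of IE_2.
Valence configurations: Cl⁺ [Ne]3s²3p⁴, B⁺ [He]2s², Mg⁺ [Ne]3s¹.
Approximate IE_2 values (kJ/mol): K 3052, Cl 2298, B 2427, Mg 1451.
Hence IE_2: Mg < Cl < B < K.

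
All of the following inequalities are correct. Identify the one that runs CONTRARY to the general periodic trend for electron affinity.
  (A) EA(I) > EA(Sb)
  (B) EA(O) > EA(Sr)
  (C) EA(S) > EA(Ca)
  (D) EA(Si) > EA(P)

The general trend: electron affinity increases across a period and decreases down a group.
(A) I (period 5, group 17) vs Sb (period 5, group 15): the stated order agrees with the simple trend.
(B) O (period 2, group 16) vs Sr (period 5, group 2): the stated order agrees with the simple trend.
(C) S (period 3, group 16) vs Ca (period 4, group 2): the stated order agrees with the simple trend.
(D) Si (period 3, group 14) vs P (period 3, group 15): the stated order contradicts the simple trend.
The exception is (D): adding an electron to P's half-filled 3p³ is unfavourable, so Si (3p²) has the more exothermic EA.

(D)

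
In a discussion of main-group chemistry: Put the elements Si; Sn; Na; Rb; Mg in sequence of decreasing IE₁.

Na is in period 3, group 1; Mg is in period 3, group 2; Si is in period 3, group 14; Rb is in period 5, group 1; Sn is in period 5, group 14.
IE₁ increases left→right with effective nuclear charge and decreases top→bottom as the valence shell moves farther out.
These span different periods and groups, so the two trends combine.
Na > Rb: Na sits above Rb in group 1, so the down-group effect alone puts Na higher.
Sn > Na: period and group pull opposite ways; the across-period shift dominates (709 vs 496 kJ/mol).
Mg > Sn: the two effects oppose for this pair; the down-group effect wins (738 vs 709 kJ/mol).
Si > Mg: both are in period 3; the period trend gives Si the larger value.
Approximate values (kJ/mol): Na 496, Mg 738, Si 786, Rb 403, Sn 709.
So from highest to lowest: Si > Mg > Sn > Na > Rb.

Si > Mg > Sn > Na > Rb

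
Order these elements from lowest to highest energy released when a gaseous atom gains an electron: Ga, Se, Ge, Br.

Ga < Ge < Se < Br

Ga is in period 4, group 13; Ge is in period 4, group 14; Se is in period 4, group 16; Br is in period 4, group 17.
Adding an electron releases more energy for atoms nearer the top right (short of the noble gases).
All lie in period 4, so electron affinity increases left to right.
So from lowest to highest: Ga < Ge < Se < Br.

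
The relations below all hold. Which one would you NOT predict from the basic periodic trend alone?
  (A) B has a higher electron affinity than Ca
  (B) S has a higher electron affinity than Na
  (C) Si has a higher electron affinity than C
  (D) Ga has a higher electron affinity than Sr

(C)

The general trend: electron affinity increases across a period and decreases down a group.
(A) B (period 2, group 13) vs Ca (period 4, group 2): the stated order agrees with the simple trend.
(B) S (period 3, group 16) vs Na (period 3, group 1): the stated order agrees with the simple trend.
(C) Si (period 3, group 14) vs C (period 2, group 14): the stated order contradicts the simple trend.
(D) Ga (period 4, group 13) vs Sr (period 5, group 2): the stated order agrees with the simple trend.
The exception is (C): Si's larger, more diffuse 3p orbitals accept an added electron slightly more readily than C's compact 2p.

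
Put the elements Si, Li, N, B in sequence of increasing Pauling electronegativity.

Li < Si < B < N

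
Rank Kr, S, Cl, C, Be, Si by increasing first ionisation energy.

Si < Be < S < C < Cl < Kr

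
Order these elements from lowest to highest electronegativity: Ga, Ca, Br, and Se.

Ca is in period 4, group 2; Ga is in period 4, group 13; Se is in period 4, group 16; Br is in period 4, group 17.
Electronegativity increases across a period and decreases down a group, tracking effective nuclear charge and atomic size.
All lie in period 4, so electronegativity increases left to right.
So from lowest to highest: Ca < Ga < Se < Br.

Ca, Ga, Se, Br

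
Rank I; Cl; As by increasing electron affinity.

Cl is in period 3, group 17; As is in period 4, group 15; I is in period 5, group 17.
Adding an electron releases more energy for atoms nearer the top right (short of the noble gases).
These span different periods and groups, so the two trends combine.
I > As: period and group pull opposite ways; the across-period shift dominates (295 vs 78 kJ/mol).
Cl > I: they share group 17; the group trend gives Cl the larger value.
Tabulated electron affinity (kJ/mol): Cl 349, As 78, I 295.
So from lowest to highest: As < I < Cl.

As < I < Cl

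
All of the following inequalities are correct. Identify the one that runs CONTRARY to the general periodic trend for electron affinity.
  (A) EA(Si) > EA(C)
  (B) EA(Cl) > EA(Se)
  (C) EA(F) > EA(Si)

(A)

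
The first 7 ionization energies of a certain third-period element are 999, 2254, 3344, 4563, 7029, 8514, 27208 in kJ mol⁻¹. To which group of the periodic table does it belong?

Group 16

Look for the largest jump between consecutive ionization energies: IE7/IE6 ≈ 3.2, far larger than any earlier ratio.
That jump marks the point where a core electron is being removed. So the atom has 6 valence electrons.
A main-group element with 6 valence electrons is in group 16.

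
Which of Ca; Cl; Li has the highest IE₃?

IE_3 is the cost of taking one more electron from the +2 cation: Ca²⁺ is the bare [Ar] core; Cl²⁺ still has 5 valence electrons; Li²⁺ is already 1 electron into the core.
Breaking into a closed-shell core is much more expensive than removing a leftover valence electron — Ca and Li have the largest IE_3 here.
Tabulated IE_3 (kJ/mol): Ca 4912, Cl 3822, Li 11815.
So the third ionization energies run Cl < Ca < Li.

Li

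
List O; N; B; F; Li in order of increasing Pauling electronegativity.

Li is in period 2, group 1; B is in period 2, group 13; N is in period 2, group 15; O is in period 2, group 16; F is in period 2, group 17.
Smaller atoms with higher effective nuclear charge are more electronegative.
All lie in period 2, so electronegativity increases left to right.
So from lowest to highest: Li < B < N < O < F.

Li < B < N < O < F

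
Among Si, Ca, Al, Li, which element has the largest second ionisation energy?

IE_2 is the cost of taking one more electron from the +1 cation: Si⁺ still has 3 valence electrons; Ca⁺ still has 1 valence electron; Al⁺ still has 2 valence electrons; Li⁺ is the bare [He] core.
Breaking into a closed-shell core is much more expensive than removing a leftover valence electron — Li has the largest IE_2 here.
Valence configurations: Si⁺ [Ne]3s²3p¹, Ca⁺ [Ar]4s¹, Al⁺ [Ne]3s².
Si⁺ loses a lone 3p electron whereas Al⁺ must break into a filled 3s² pair, so IE_2(Al) > IE_2(Si) even though Si has the higher nuclear charge.
Approximate IE_2 values (kJ/mol): Si 1577, Ca 1145, Al 1817, Li 7298.
Hence IE_2: Ca < Si < Al < Li.

Li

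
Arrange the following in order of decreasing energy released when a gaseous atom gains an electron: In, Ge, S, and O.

O is in period 2, group 16; S is in period 3, group 16; Ge is in period 4, group 14; In is in period 5, group 13.
Adding an electron releases more energy for atoms nearer the top right (short of the noble gases).
Neither a single period nor a single group — weigh both effects.
Ge > In: relative to In, both the across-period and down-group shifts push Ge's electron affinity up.
O > Ge: both effects reinforce here, so O is clearly the higher of the two.
S > O: this pair runs against the simple trend — see the exception note.
Note the exception: S has a higher electron affinity than O, contrary to the simple trend — the compact 2p subshell of O repels the added electron more than S's larger 3p does.
For reference (kJ/mol): O 141, S 200, Ge 119, In 29.
So from highest to lowest: S > O > Ge > In.

S > O > Ge > In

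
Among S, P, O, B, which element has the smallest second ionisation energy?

P

After 1 electron has been removed, what remains? S⁺ still has 5 valence electrons; P⁺ still has 4 valence electrons; O⁺ still has 5 valence electrons; B⁺ still has 2 valence electrons.
All are still removing valence electrons, so compare the +1 ions as you would atoms: IE_2 generally rises across a period (higher Z_eff) and falls down a group (larger shell), subject to the usual subshell exceptions.
Valence configurations: S⁺ [Ne]3s²3p³, P⁺ [Ne]3s²3p², O⁺ [He]2s²2p³, B⁺ [He]2s².
The numbers (kJ/mol): S 2252, P 1907, O 3388, B 2427.
Overall IE_2 order: P < S < B < O.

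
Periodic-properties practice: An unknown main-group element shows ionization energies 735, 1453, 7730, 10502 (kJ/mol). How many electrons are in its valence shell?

2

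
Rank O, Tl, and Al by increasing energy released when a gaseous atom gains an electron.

Tl < Al < O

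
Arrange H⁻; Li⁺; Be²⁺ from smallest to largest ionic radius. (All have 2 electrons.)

All of these have 2 electrons, so size is governed by nuclear charge alone: the more protons, the stronger the pull on the same electron cloud, and the smaller the ion.
Nuclear charges: Be²⁺ (Z=4), Li⁺ (Z=3), H⁻ (Z=1).
Smallest to largest: Be²⁺ < Li⁺ < H⁻.

Be²⁺ < Li⁺ < H⁻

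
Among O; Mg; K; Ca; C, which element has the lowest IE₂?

The second ionization energy removes an electron from the +1 ion. For each element: O⁺ still has 5 valence electrons; Mg⁺ still has 1 valence electron; K⁺ is the bare [Ar] core; Ca⁺ still has 1 valence electron; C⁺ still has 3 valence electrons.
Usually core removal costs more than valence removal, but here the competition is close: a tightly held n=2 valence electron can cost more to remove than an n=3 core electron, so the actual values have to decide it.
Valence configurations: O⁺ [He]2s²2p³, Mg⁺ [Ne]3s¹, Ca⁺ [Ar]4s¹, C⁺ [He]2s²2p¹.
Tabulated IE_2 (kJ/mol): O 3388, Mg 1451, K 3052, Ca 1145, C 2353.
So the second ionization energies run Ca < Mg < C < K < O.

Ca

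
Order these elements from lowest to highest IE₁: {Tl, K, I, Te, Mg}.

K, Tl, Mg, Te, I

Mg is in period 3, group 2; K is in period 4, group 1; Te is in period 5, group 16; I is in period 5, group 17; Tl is in period 6, group 13.
Across a period the outer electron is held more tightly (higher IE₁); down a group it sits in a higher shell, more shielded, and comes off more easily.
Neither a single period nor a single group — weigh both effects.
Tl > K: period and group pull opposite ways; the across-period shift dominates (589 vs 419 kJ/mol).
Mg > Tl: period and group pull opposite ways; the down-group shift dominates (738 vs 589 kJ/mol).
Te > Mg: period and group pull opposite ways; the across-period shift dominates (869 vs 738 kJ/mol).
I > Te: both are in period 5; the period trend gives I the larger value.
Approximate values (kJ/mol): Mg 738, K 419, Te 869, I 1008, Tl 589.
So from lowest to highest: K < Tl < Mg < Te < I.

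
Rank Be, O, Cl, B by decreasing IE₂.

O > B > Cl > Be

IE_2 is the cost of taking one more electron from the +1 cation: Be⁺ still has 1 valence electron; O⁺ still has 5 valence electrons; Cl⁺ still has 6 valence electrons; B⁺ still has 2 valence electrons.
All are still removing valence electrons, so compare the +1 ions as you would atoms: IE_2 generally rises across a period (higher Z_eff) and falls down a group (larger shell), subject to the usual subshell exceptions.
Valence configurations: Be⁺ [He]2s¹, O⁺ [He]2s²2p³, Cl⁺ [Ne]3s²3p⁴, B⁺ [He]2s².
Approximate IE_2 values (kJ/mol): Be 1757, O 3388, Cl 2298, B 2427.
So the second ionization energies run Be < Cl < B < O.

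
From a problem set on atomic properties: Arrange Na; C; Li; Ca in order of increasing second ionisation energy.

After 1 electron has been removed, what remains? Na⁺ is the bare [Ne] core; C⁺ still has 3 valence electrons; Li⁺ is the bare [He] core; Ca⁺ still has 1 valence electron.
Core electrons are held far more tightly than valence electrons, so Na and Li top the IE_2 order.
Valence configurations: C⁺ [He]2s²2p¹, Ca⁺ [Ar]4s¹.
Tabulated IE_2 (kJ/mol): Na 4562, C 2353, Li 7298, Ca 1145.
Hence IE_2: Ca < C < Na < Li.

Ca < C < Na < Li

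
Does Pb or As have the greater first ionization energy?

As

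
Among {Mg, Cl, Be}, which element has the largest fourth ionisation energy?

Consider each +3 ion: Mg³⁺ is already 1 electron into the core; Cl³⁺ still has 4 valence electrons; Be³⁺ is already 1 electron into the core.
Pulling an electron out of a noble-gas core costs far more than removing a remaining valence electron, so Mg and Be sit at the high end of IE_4.
Approximate IE_4 values (kJ/mol): Mg 10543, Cl 5159, Be 21007.
Hence IE_4: Cl < Mg < Be.

Be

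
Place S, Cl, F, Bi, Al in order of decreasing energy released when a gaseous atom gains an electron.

F is in period 2, group 17; Al is in period 3, group 13; S is in period 3, group 16; Cl is in period 3, group 17; Bi is in period 6, group 15.
Electron affinity generally becomes more exothermic across a period toward the halogens and less exothermic down a group.
These span different periods and groups, so the two trends combine.
Bi > Al: period and group pull opposite ways; the across-period shift dominates (91 vs 42 kJ/mol).
S > Bi: both effects reinforce here, so S is clearly the higher of the two.
F > S: both effects reinforce here, so F is clearly the higher of the two.
Cl > F: this pair runs against the simple trend — see the exception note.
Note the exception: Cl has a higher electron affinity than F, contrary to the simple trend — F's small 2p subshell makes the incoming electron feel strong e⁻–e⁻ repulsion, so Cl actually releases more energy on gaining an electron.
For reference (kJ/mol): F 328, Al 42, S 200, Cl 349, Bi 91.
So from highest to lowest: Cl > F > S > Bi > Al.

Cl > F > S > Bi > Al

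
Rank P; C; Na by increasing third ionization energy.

The third ionization energy removes an electron from the +2 ion. For each element: P²⁺ still has 3 valence electrons; C²⁺ still has 2 valence electrons; Na²⁺ is already 1 electron into the core.
Breaking into a closed-shell core is much more expensive than removing a leftover valence electron — Na has the largest IE_3 here.
Valence configurations: P²⁺ [Ne]3s²3p¹, C²⁺ [He]2s².
Tabulated IE_3 (kJ/mol): P 2914, C 4620, Na 6910.
Hence IE_3: P < C < Na.

P < C < Na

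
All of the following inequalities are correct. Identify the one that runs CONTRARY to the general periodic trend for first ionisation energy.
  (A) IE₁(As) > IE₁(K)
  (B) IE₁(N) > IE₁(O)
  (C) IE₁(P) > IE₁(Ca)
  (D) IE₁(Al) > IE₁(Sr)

(B)

The general trend: first ionisation energy increases across a period and decreases down a group.
(A) As (period 4, group 15) vs K (period 4, group 1): the stated order agrees with the simple trend.
(B) N (period 2, group 15) vs O (period 2, group 16): the stated order contradicts the simple trend.
(C) P (period 3, group 15) vs Ca (period 4, group 2): the stated order agrees with the simple trend.
(D) Al (period 3, group 13) vs Sr (period 5, group 2): the stated order agrees with the simple trend.
The exception is (B): pairing an electron in O's 2p⁴ costs repulsion energy, so O ionizes more easily than half-filled N (2p³).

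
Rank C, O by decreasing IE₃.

The third ionization energy removes an electron from the +2 ion. For each element: C²⁺ still has 2 valence electrons; O²⁺ still has 4 valence electrons.
All are still removing valence electrons, so compare the +2 ions as you would atoms: IE_3 generally rises across a period (higher Z_eff) and falls down a group (larger shell), subject to the usual subshell exceptions.
Valence configurations: C²⁺ [He]2s², O²⁺ [He]2s²2p².
Approximate IE_3 values (kJ/mol): C 4620, O 5300.
Overall IE_3 order: C < O.

O, C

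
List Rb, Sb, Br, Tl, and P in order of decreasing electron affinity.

Atoms with high Z_eff and room in the valence shell (especially the halogens) have the most exothermic electron affinities.
Here both period and group differ, so the two effects have to be weighed against each other.
Rb > Tl: period and group pull opposite ways; the down-group shift dominates (47 vs 19 kJ/mol).
P > Rb: both effects reinforce here, so P is clearly the higher of the two.
Sb > P: this pair runs against the simple trend — see the exception note.
Br > Sb: relative to Sb, both the across-period and down-group shifts push Br's electron affinity up.
Note the exception: Sb has a higher electron affinity than P, contrary to the simple trend — both are half-filled np³, but the pairing/repulsion penalty for the added electron shrinks as the p orbitals become larger and more diffuse down the group, and for Sb that outweighs the weaker nuclear attraction.
Approximate values (kJ/mol): P 72, Br 325, Rb 47, Sb 103, Tl 19.
So from highest to lowest: Br > Sb > P > Rb > Tl.

Br, Sb, P, Rb, Tl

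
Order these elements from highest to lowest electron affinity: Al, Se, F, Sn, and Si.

F > Se > Si > Sn > Al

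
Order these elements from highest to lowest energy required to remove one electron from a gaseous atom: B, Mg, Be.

Be is in period 2, group 2; B is in period 2, group 13; Mg is in period 3, group 2.
IE₁ increases left→right with effective nuclear charge and decreases top→bottom as the valence shell moves farther out.
These span different periods and groups, so the two trends combine.
B > Mg: both effects reinforce here, so B is clearly the higher of the two.
Be > B: this pair runs against the simple trend — see the exception note.
Note the exception: Be has a higher first ionization energy than B, contrary to the simple trend — removing B's lone 2p electron is easier than breaking Be's filled 2s².
For reference (kJ/mol): Be 900, B 801, Mg 738.
So from highest to lowest: Be > B > Mg.

Be > B > Mg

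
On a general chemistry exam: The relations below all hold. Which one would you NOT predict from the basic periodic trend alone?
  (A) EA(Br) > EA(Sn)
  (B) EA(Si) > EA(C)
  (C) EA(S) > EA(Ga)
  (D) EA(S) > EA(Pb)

(B)

The general trend: electron affinity increases across a period and decreases down a group.
(A) Br (period 4, group 17) vs Sn (period 5, group 14): the stated order agrees with the simple trend.
(B) Si (period 3, group 14) vs C (period 2, group 14): the stated order contradicts the simple trend.
(C) S (period 3, group 16) vs Ga (period 4, group 13): the stated order agrees with the simple trend.
(D) S (period 3, group 16) vs Pb (period 6, group 14): the stated order agrees with the simple trend.
The exception is (B): Si's larger, more diffuse 3p orbitals accept an added electron slightly more readily than C's compact 2p.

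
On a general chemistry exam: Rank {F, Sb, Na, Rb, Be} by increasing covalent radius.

F < Be < Sb < Na < Rb

Radius decreases left→right (rising Z_eff, same n) and increases top→bottom (higher n).
Here both period and group differ, so the two effects have to be weighed against each other.
Be > F: both are in period 2; the period trend gives Be the larger value.
Sb > Be: the two effects oppose for this pair; the down-group effect wins (140 vs 102 pm).
Na > Sb: the two effects oppose for this pair; the across-period effect wins (155 vs 140 pm).
Rb > Na: Rb sits below Na in group 1, so the down-group effect alone puts Rb larger.
Approximate values (pm): Be 102, F 64, Na 155, Rb 210, Sb 140.
So from smallest to largest: F < Be < Sb < Na < Rb.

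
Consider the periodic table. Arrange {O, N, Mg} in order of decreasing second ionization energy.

O > N > Mg

IE_2 is the cost of taking one more electron from the +1 cation: O⁺ still has 5 valence electrons; N⁺ still has 4 valence electrons; Mg⁺ still has 1 valence electron.
All are still removing valence electrons, so compare the +1 ions as you would atoms: IE_2 generally rises across a period (higher Z_eff) and falls down a group (larger shell), subject to the usual subshell exceptions.
Valence configurations: O⁺ [He]2s²2p³, N⁺ [He]2s²2p², Mg⁺ [Ne]3s¹.
Tabulated IE_2 (kJ/mol): O 3388, N 2856, Mg 1451.
So the second ionization energies run Mg < N < O.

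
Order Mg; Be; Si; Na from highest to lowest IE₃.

Be > Mg > Na > Si

The third ionization energy removes an electron from the +2 ion. For each element: Mg²⁺ is the bare [Ne] core; Be²⁺ is the bare [He] core; Si²⁺ still has 2 valence electrons; Na²⁺ is already 1 electron into the core.
Pulling an electron out of a noble-gas core costs far more than removing a remaining valence electron, so Na, Mg and Be sit at the high end of IE_3.
The numbers (kJ/mol): Mg 7733, Be 14849, Si 3232, Na 6910.
Putting it together, IE_3: Si < Na < Mg < Be.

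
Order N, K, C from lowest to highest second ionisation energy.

Consider each +1 ion: N⁺ still has 4 valence electrons; K⁺ is the bare [Ar] core; C⁺ still has 3 valence electrons.
Breaking into a closed-shell core is much more expensive than removing a leftover valence electron — K has the largest IE_2 here.
Valence configurations: N⁺ [He]2s²2p², C⁺ [He]2s²2p¹.
Approximate IE_2 values (kJ/mol): N 2856, K 3052, C 2353.
Hence IE_2: C < N < K.

C < N < K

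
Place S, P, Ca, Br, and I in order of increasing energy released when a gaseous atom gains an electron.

Ca < P < S < I < Br

EA tends to increase across a period and decrease down a group, though the pattern is less regular than for IE or radius.
These span different periods and groups, so the two trends combine.
P > Ca: both effects reinforce here, so P is clearly the higher of the two.
S > P: both are in period 3; the period trend gives S the larger value.
I > S: period and group pull opposite ways; the across-period shift dominates (295 vs 200 kJ/mol).
Br > I: Br sits above I in group 17, so the down-group effect alone puts Br higher.
Approximate values (kJ/mol): P 72, S 200, Ca 2, Br 325, I 295.
So from lowest to highest: Ca < P < S < I < Br.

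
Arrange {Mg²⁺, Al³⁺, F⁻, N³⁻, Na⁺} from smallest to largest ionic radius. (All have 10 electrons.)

Al³⁺, Mg²⁺, Na⁺, F⁻, N³⁻

All of these have 10 electrons, so size is governed by nuclear charge alone: the more protons, the stronger the pull on the same electron cloud, and the smaller the ion.
Nuclear charges: Al³⁺ (Z=13), Mg²⁺ (Z=12), Na⁺ (Z=11), F⁻ (Z=9), N³⁻ (Z=7).
Smallest to largest: Al³⁺ < Mg²⁺ < Na⁺ < F⁻ < N³⁻.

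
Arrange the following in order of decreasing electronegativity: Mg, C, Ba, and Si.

C, Si, Mg, Ba

Atoms toward the upper right of the periodic table pull bonding electrons most strongly.
These span different periods and groups, so the two trends combine.
Mg > Ba: they share group 2; the group trend gives Mg the larger value.
Si > Mg: both are in period 3; the period trend gives Si the larger value.
C > Si: they share group 14; the group trend gives C the larger value.
For reference (Pauling): C 2.55, Mg 1.31, Si 1.90, Ba 0.89.
So from highest to lowest: C > Si > Mg > Ba.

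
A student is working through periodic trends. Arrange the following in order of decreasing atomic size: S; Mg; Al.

Mg > Al > S

Radius decreases left→right (rising Z_eff, same n) and increases top→bottom (higher n).
All lie in period 3, so atomic radius increases right to left.
So from largest to smallest: Mg > Al > S.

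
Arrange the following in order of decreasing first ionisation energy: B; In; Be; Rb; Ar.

Ar, Be, B, In, Rb

Be is in period 2, group 2; B is in period 2, group 13; Ar is in period 3, group 18; Rb is in period 5, group 1; In is in period 5, group 13.
Removing the outermost electron gets harder across a period and easier down a group.
Here both period and group differ, so the two effects have to be weighed against each other.
In > Rb: both are in period 5; the period trend gives In the larger value.
B > In: B sits above In in group 13, so the down-group effect alone puts B higher.
Be > B: this pair runs against the simple trend — see the exception note.
Ar > Be: period and group pull opposite ways; the across-period shift dominates (1521 vs 900 kJ/mol).
Note the exception: Be has a higher first ionization energy than B, contrary to the simple trend — removing B's lone 2p electron is easier than breaking Be's filled 2s².
Tabulated first ionization energy (kJ/mol): Be 900, B 801, Ar 1521, Rb 403, In 558.
So from highest to lowest: Ar > Be > B > In > Rb.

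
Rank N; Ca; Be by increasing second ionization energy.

Ca < Be < N

IE_2 is the cost of taking one more electron from the +1 cation: N⁺ still has 4 valence electrons; Ca⁺ still has 1 valence electron; Be⁺ still has 1 valence electron.
All are still removing valence electrons, so compare the +1 ions as you would atoms: IE_2 generally rises across a period (higher Z_eff) and falls down a group (larger shell), subject to the usual subshell exceptions.
Valence configurations: N⁺ [He]2s²2p², Ca⁺ [Ar]4s¹, Be⁺ [He]2s¹.
Tabulated IE_2 (kJ/mol): N 2856, Ca 1145, Be 1757.
Putting it together, IE_2: Ca < Be < N.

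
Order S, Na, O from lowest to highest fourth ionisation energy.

S, O, Na

The fourth ionization energy removes an electron from the +3 ion. For each element: S³⁺ still has 3 valence electrons; Na³⁺ is already 2 electrons into the core; O³⁺ still has 3 valence electrons.
Core electrons are held far more tightly than valence electrons, so Na tops the IE_4 order.
Valence configurations: S³⁺ [Ne]3s²3p¹, O³⁺ [He]2s²2p¹.
The numbers (kJ/mol): S 4556, Na 9543, O 7469.
Hence IE_4: S < O < Na.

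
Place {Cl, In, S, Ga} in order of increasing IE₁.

S is in period 3, group 16; Cl is in period 3, group 17; Ga is in period 4, group 13; In is in period 5, group 13.
First ionization energy rises across a period (greater Z_eff holds electrons more tightly) and falls down a group (valence electrons are farther from the nucleus).
These span different periods and groups, so the two trends combine.
Ga > In: they share group 13; the group trend gives Ga the larger value.
S > Ga: both effects reinforce here, so S is clearly the higher of the two.
Cl > S: Cl lies to the right of S in period 3, so the across-period effect alone puts Cl higher.
Approximate values (kJ/mol): S 1000, Cl 1251, Ga 579, In 558.
So from lowest to highest: In < Ga < S < Cl.

In < Ga < S < Cl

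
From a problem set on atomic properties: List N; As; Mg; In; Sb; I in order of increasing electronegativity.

Mg, In, Sb, As, I, N

Smaller atoms with higher effective nuclear charge are more electronegative.
Neither a single period nor a single group — weigh both effects.
In > Mg: the two effects oppose for this pair; the across-period effect wins (1.78 vs 1.31).
Sb > In: both are in period 5; the period trend gives Sb the larger value.
As > Sb: As sits above Sb in group 15, so the down-group effect alone puts As higher.
I > As: period and group pull opposite ways; the across-period shift dominates (2.66 vs 2.18).
N > I: the two effects oppose for this pair; the down-group effect wins (3.04 vs 2.66).
Approximate values (Pauling): N 3.04, Mg 1.31, As 2.18, In 1.78, Sb 2.05, I 2.66.
So from lowest to highest: Mg < In < Sb < As < I < N.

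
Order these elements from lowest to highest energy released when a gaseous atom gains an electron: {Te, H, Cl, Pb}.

Adding an electron releases more energy for atoms nearer the top right (short of the noble gases).
These span different periods and groups, so the two trends combine.
H > Pb: period and group pull opposite ways; the down-group shift dominates (73 vs 35 kJ/mol).
Te > H: period and group pull opposite ways; the across-period shift dominates (190 vs 73 kJ/mol).
Cl > Te: both effects reinforce here, so Cl is clearly the higher of the two.
For reference (kJ/mol): H 73, Cl 349, Te 190, Pb 35.
So from lowest to highest: Pb < H < Te < Cl.

Pb < H < Te < Cl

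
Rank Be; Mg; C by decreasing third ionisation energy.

The third ionization energy removes an electron from the +2 ion. For each element: Be²⁺ is the bare [He] core; Mg²⁺ is the bare [Ne] core; C²⁺ still has 2 valence electrons.
Core electrons are held far more tightly than valence electrons, so Mg and Be top the IE_3 order.
The numbers (kJ/mol): Be 14849, Mg 7733, C 4620.
So the third ionization energies run C < Mg < Be.

Be, Mg, C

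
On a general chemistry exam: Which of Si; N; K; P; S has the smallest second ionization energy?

The second ionization energy removes an electron from the +1 ion. For each element: Si⁺ still has 3 valence electrons; N⁺ still has 4 valence electrons; K⁺ is the bare [Ar] core; P⁺ still has 4 valence electrons; S⁺ still has 5 valence electrons.
Pulling an electron out of a noble-gas core costs far more than removing a remaining valence electron, so K sits at the high end of IE_2.
Valence configurations: Si⁺ [Ne]3s²3p¹, N⁺ [He]2s²2p², P⁺ [Ne]3s²3p², S⁺ [Ne]3s²3p³.
The numbers (kJ/mol): Si 1577, N 2856, K 3052, P 1907, S 2252.
So the second ionization energies run Si < P < S < N < K.

Si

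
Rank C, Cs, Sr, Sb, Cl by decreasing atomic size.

C is in period 2, group 14; Cl is in period 3, group 17; Sr is in period 5, group 2; Sb is in period 5, group 15; Cs is in period 6, group 1.
Radius decreases left→right (rising Z_eff, same n) and increases top→bottom (higher n).
Here both period and group differ, so the two effects have to be weighed against each other.
Cl > C: period and group pull opposite ways; the down-group shift dominates (99 vs 75 pm).
Sb > Cl: relative to Cl, both the across-period and down-group shifts push Sb's atomic radius up.
Sr > Sb: Sr lies to the left of Sb in period 5, so the across-period effect alone puts Sr larger.
Cs > Sr: relative to Sr, both the across-period and down-group shifts push Cs's atomic radius up.
For reference (pm): C 75, Cl 99, Sr 185, Sb 140, Cs 232.
So from largest to smallest: Cs > Sr > Sb > Cl > C.

Cs, Sr, Sb, Cl, C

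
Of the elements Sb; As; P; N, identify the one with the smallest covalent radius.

N

N is in period 2, group 15; P is in period 3, group 15; As is in period 4, group 15; Sb is in period 5, group 15.
Atomic radius shrinks across a period as nuclear charge pulls the same shell inward, and grows down a group as new shells are added.
All are in group 15, so atomic radius increases down the group.
The smallest covalent radius among these belongs to N.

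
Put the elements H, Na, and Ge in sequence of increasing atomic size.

H is in period 1, group 1; Na is in period 3, group 1; Ge is in period 4, group 14.
Atomic radius shrinks across a period as nuclear charge pulls the same shell inward, and grows down a group as new shells are added.
Neither a single period nor a single group — weigh both effects.
Ge > H: the two effects oppose for this pair; the down-group effect wins (121 vs 32 pm).
Na > Ge: period and group pull opposite ways; the across-period shift dominates (155 vs 121 pm).
Tabulated atomic radius (pm): H 32, Na 155, Ge 121.
So from smallest to largest: H < Ge < Na.

H < Ge < Na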